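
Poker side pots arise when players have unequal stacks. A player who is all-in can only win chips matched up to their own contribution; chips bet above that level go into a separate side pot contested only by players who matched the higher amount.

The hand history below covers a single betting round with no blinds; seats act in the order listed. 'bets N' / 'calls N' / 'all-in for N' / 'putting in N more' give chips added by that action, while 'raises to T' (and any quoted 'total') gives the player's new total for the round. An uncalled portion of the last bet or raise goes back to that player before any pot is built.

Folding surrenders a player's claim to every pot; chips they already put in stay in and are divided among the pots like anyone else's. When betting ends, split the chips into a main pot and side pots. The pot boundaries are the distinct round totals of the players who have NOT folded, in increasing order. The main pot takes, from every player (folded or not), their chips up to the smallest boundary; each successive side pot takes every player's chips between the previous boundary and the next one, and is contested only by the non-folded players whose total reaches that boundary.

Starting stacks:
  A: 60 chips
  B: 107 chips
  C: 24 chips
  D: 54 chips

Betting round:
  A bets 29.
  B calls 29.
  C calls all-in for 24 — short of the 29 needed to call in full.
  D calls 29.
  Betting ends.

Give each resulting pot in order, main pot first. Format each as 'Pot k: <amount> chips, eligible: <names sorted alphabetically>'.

Contributions: A=29, B=29, C=24, D=29
Pot levels (distinct totals of non-folded players): 24, 29
Layer 1-24: 24 each from A, B, C, D = 24*4 = 96 chips; eligible A, B, C, D
Layer 25-29: 5 each from A, B, D = 5*3 = 15 chips; eligible A, B, D

Pot 1: 96 chips, eligible: A, B, C, D
Pot 2: 15 chips, eligible: A, B, D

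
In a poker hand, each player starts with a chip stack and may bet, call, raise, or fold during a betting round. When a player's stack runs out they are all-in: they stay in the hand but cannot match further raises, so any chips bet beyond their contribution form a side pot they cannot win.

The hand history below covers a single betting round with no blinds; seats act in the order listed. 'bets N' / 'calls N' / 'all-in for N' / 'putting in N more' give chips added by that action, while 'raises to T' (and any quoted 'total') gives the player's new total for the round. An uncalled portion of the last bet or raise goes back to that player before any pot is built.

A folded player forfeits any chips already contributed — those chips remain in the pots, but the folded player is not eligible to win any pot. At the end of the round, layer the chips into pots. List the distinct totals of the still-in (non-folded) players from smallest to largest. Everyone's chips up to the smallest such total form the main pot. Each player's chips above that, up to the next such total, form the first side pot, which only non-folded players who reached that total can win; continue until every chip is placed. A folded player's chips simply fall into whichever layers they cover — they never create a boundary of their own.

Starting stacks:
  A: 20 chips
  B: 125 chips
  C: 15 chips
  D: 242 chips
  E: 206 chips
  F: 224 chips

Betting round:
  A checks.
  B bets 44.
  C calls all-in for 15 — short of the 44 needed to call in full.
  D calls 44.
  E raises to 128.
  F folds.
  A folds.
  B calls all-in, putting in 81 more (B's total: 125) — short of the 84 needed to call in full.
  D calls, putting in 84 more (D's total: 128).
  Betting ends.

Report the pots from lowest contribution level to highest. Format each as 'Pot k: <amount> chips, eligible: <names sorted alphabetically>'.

Contributions: B=125, C=15, D=128, E=128
Folded: A, F
Pot levels (distinct totals of non-folded players): 15, 125, 128
Layer 1-15: 15 each from B, C, D, E = 15*4 = 60 chips; eligible B, C, D, E
Layer 16-125: 110 each from B, D, E = 110*3 = 330 chips; eligible B, D, E
Layer 126-128: 3 each from D, E = 3*2 = 6 chips; eligible D, E

Pot 1: 60 chips, eligible: B, C, D, E
Pot 2: 330 chips, eligible: B, D, E
Pot 3: 6 chips, eligible: D, E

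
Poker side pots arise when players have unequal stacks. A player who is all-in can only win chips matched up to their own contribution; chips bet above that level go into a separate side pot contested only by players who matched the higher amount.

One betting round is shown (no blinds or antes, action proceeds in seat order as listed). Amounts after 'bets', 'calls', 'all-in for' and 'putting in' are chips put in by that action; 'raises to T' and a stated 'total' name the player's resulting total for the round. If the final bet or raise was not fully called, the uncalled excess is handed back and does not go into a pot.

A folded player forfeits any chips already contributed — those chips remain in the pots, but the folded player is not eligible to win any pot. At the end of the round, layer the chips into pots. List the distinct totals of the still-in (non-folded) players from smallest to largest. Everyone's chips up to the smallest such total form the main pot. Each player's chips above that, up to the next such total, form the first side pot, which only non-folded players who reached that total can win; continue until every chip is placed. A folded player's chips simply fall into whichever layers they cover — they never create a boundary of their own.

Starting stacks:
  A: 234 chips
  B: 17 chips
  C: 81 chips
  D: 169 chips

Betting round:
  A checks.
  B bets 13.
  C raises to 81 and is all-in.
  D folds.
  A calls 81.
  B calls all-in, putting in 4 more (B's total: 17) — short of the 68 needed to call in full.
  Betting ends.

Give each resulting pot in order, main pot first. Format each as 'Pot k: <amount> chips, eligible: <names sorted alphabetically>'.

Contributions: A=81, B=17, C=81
Folded: D
Pot levels (distinct totals of non-folded players): 17, 81
Layer 1-17: 17 each from A, B, C = 17*3 = 51 chips; eligible A, B, C
Layer 18-81: 64 each from A, C = 64*2 = 128 chips; eligible A, C

Pot 1: 51 chips, eligible: A, B, C
Pot 2: 128 chips, eligible: A, C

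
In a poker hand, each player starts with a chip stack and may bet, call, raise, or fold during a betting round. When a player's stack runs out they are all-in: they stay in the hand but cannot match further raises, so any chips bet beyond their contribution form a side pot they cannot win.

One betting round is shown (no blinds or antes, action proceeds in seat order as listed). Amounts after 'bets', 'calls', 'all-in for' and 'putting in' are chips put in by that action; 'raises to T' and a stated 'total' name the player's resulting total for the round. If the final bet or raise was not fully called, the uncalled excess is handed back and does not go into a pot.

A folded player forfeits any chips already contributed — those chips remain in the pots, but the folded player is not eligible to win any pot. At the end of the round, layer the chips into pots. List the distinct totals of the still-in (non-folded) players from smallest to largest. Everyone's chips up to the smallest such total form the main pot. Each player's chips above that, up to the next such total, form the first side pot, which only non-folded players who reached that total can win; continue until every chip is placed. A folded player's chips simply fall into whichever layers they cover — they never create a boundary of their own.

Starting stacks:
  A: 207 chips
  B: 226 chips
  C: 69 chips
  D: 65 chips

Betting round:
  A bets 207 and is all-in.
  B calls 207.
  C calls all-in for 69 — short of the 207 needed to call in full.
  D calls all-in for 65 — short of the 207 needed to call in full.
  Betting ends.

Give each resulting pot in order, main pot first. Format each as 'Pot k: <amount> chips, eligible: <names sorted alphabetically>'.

Contributions: A=207, B=207, C=69, D=65
Pot levels (distinct totals of non-folded players): 65, 69, 207
Layer 1-65: 65 each from A, B, C, D = 65*4 = 260 chips; eligible A, B, C, D
Layer 66-69: 4 each from A, B, C = 4*3 = 12 chips; eligible A, B, C
Layer 70-207: 138 each from A, B = 138*2 = 276 chips; eligible A, B

Pot 1: 260 chips, eligible: A, B, C, D
Pot 2: 12 chips, eligible: A, B, C
Pot 3: 276 chips, eligible: A, B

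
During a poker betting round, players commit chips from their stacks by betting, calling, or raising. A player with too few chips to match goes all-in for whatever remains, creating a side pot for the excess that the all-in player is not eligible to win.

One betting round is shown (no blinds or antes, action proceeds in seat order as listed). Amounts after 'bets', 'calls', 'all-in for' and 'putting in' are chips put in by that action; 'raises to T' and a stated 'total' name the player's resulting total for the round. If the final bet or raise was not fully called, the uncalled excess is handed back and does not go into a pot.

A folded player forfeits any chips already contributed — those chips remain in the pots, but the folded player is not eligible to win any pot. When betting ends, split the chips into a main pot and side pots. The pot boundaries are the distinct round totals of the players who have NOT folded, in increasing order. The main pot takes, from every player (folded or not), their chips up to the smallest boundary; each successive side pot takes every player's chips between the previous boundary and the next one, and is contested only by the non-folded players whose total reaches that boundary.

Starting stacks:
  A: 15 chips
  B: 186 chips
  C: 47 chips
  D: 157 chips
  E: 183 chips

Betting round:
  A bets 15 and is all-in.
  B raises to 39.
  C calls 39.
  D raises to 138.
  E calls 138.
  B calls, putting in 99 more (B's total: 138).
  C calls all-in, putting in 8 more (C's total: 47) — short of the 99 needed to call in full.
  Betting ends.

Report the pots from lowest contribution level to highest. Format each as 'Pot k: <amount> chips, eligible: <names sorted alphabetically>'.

Pot 1: 75 chips, eligible: A, B, C, D, E
Pot 2: 128 chips, eligible: B, C, D, E
Pot 3: 273 chips, eligible: B, D, E

Derivation:
Contributions: A=15, B=138, C=47, D=138, E=138
Pot levels (distinct totals of non-folded players): 15, 47, 138
Layer 1-15: 15 each from A, B, C, D, E = 15*5 = 75 chips; eligible A, B, C, D, E
Layer 16-47: 32 each from B, C, D, E = 32*4 = 128 chips; eligible B, C, D, E
Layer 48-138: 91 each from B, D, E = 91*3 = 273 chips; eligible B, D, E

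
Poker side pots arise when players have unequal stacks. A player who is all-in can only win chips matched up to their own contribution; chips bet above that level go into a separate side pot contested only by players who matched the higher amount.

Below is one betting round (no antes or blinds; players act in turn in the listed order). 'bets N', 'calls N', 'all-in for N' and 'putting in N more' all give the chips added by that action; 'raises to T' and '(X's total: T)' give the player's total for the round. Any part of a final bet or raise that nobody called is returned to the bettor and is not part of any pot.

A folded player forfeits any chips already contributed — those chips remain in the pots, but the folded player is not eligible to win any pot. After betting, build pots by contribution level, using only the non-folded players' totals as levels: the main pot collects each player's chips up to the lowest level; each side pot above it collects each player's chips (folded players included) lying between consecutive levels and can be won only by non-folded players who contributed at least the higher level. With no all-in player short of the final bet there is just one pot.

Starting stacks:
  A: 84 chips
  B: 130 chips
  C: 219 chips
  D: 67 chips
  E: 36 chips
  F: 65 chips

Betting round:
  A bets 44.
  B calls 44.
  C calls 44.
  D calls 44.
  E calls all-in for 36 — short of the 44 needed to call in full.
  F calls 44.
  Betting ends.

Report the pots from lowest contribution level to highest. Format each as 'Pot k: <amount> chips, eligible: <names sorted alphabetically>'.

Pot 1: 216 chips, eligible: A, B, C, D, E, F
Pot 2: 40 chips, eligible: A, B, C, D, F

Derivation:
Contributions: A=44, B=44, C=44, D=44, E=36, F=44
Pot levels (distinct totals of non-folded players): 36, 44
Layer 1-36: 36 each from A, B, C, D, E, F = 36*6 = 216 chips; eligible A, B, C, D, E, F
Layer 37-44: 8 each from A, B, C, D, F = 8*5 = 40 chips; eligible A, B, C, D, F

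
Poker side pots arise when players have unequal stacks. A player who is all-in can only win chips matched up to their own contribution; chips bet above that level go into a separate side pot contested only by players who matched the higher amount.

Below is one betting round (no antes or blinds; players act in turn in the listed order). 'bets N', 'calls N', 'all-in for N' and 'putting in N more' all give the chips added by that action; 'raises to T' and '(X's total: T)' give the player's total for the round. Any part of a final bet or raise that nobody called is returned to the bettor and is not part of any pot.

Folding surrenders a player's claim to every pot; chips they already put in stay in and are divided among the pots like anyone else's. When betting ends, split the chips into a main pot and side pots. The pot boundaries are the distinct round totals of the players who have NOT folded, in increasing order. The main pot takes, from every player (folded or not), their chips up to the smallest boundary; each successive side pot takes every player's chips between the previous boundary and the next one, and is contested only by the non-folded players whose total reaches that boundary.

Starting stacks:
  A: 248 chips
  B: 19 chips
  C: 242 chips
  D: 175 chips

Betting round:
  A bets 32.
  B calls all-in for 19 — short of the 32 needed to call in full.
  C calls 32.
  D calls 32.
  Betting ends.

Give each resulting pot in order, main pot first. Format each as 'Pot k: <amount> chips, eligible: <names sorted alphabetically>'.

Contributions: A=32, B=19, C=32, D=32
Pot levels (distinct totals of non-folded players): 19, 32
Layer 1-19: 19 each from A, B, C, D = 19*4 = 76 chips; eligible A, B, C, D
Layer 20-32: 13 each from A, C, D = 13*3 = 39 chips; eligible A, C, D

Pot 1: 76 chips, eligible: A, B, C, D
Pot 2: 39 chips, eligible: A, C, D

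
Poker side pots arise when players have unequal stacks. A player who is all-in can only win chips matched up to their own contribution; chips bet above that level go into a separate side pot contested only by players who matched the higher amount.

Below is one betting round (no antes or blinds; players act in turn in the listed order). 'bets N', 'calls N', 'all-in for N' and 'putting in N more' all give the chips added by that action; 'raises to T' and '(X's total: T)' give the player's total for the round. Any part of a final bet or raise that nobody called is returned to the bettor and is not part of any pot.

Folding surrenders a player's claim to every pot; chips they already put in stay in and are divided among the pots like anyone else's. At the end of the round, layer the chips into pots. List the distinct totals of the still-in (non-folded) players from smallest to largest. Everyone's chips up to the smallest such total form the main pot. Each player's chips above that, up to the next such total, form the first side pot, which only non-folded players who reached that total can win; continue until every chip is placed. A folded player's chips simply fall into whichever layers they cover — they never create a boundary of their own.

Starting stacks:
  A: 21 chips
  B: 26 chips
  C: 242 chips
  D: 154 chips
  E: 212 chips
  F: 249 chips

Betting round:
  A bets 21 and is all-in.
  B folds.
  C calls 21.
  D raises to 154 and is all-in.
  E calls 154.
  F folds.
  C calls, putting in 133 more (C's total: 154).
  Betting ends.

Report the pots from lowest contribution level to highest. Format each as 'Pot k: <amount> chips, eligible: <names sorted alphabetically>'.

Pot 1: 84 chips, eligible: A, C, D, E
Pot 2: 399 chips, eligible: C, D, E

Derivation:
Contributions: A=21, C=154, D=154, E=154
Folded: B, F
Pot levels (distinct totals of non-folded players): 21, 154
Layer 1-21: 21 each from A, C, D, E = 21*4 = 84 chips; eligible A, C, D, E
Layer 22-154: 133 each from C, D, E = 133*3 = 399 chips; eligible C, D, E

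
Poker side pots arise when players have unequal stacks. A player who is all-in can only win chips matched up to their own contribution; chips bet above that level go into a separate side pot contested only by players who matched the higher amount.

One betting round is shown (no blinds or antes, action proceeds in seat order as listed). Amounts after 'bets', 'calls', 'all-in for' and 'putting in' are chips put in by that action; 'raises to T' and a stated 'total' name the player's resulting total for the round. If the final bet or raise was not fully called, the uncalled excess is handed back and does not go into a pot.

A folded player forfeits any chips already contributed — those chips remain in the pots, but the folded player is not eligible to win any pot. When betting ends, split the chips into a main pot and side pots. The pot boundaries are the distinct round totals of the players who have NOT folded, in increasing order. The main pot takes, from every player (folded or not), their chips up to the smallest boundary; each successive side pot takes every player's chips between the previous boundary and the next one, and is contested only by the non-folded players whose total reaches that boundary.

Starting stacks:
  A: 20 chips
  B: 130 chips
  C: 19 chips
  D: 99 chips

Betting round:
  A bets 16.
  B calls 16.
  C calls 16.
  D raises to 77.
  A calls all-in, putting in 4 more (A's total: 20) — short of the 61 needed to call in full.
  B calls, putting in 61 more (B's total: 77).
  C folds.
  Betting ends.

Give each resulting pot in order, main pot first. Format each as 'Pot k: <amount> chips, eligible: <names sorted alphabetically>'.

Pot 1: 76 chips, eligible: A, B, D
Pot 2: 114 chips, eligible: B, D

Derivation:
Contributions: A=20, B=77, C=16, D=77
Folded: C
Pot levels (distinct totals of non-folded players): 20, 77
Layer 1-20: A 20 + B 20 + C 16 + D 20 = 76 chips; eligible A, B, D
Layer 21-77: 57 each from B, D = 57*2 = 114 chips; eligible B, D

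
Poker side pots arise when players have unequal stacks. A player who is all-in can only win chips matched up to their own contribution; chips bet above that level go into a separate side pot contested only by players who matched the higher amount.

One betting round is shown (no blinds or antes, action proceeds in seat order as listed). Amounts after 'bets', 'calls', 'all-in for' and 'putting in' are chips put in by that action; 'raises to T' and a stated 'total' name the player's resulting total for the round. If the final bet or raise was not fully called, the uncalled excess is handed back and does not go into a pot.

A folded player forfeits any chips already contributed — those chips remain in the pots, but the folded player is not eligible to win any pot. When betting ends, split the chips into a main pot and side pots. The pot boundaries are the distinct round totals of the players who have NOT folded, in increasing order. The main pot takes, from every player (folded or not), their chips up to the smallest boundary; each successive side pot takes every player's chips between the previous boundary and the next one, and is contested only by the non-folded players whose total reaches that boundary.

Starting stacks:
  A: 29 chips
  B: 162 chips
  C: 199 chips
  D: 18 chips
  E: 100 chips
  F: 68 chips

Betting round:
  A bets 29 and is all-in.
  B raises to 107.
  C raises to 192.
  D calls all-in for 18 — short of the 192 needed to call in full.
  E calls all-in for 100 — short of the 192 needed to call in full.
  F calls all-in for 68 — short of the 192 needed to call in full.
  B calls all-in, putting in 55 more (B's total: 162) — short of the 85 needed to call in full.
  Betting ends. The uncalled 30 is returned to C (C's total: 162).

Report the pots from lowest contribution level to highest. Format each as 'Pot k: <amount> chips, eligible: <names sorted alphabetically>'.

Pot 1: 108 chips, eligible: A, B, C, D, E, F
Pot 2: 55 chips, eligible: A, B, C, E, F
Pot 3: 156 chips, eligible: B, C, E, F
Pot 4: 96 chips, eligible: B, C, E
Pot 5: 124 chips, eligible: B, C

Derivation:
Contributions (after 30 returned to C): A=29, B=162, C=162, D=18, E=100, F=68
Pot levels (distinct totals of non-folded players): 18, 29, 68, 100, 162
Layer 1-18: 18 each from A, B, C, D, E, F = 18*6 = 108 chips; eligible A, B, C, D, E, F
Layer 19-29: 11 each from A, B, C, E, F = 11*5 = 55 chips; eligible A, B, C, E, F
Layer 30-68: 39 each from B, C, E, F = 39*4 = 156 chips; eligible B, C, E, F
Layer 69-100: 32 each from B, C, E = 32*3 = 96 chips; eligible B, C, E
Layer 101-162: 62 each from B, C = 62*2 = 124 chips; eligible B, C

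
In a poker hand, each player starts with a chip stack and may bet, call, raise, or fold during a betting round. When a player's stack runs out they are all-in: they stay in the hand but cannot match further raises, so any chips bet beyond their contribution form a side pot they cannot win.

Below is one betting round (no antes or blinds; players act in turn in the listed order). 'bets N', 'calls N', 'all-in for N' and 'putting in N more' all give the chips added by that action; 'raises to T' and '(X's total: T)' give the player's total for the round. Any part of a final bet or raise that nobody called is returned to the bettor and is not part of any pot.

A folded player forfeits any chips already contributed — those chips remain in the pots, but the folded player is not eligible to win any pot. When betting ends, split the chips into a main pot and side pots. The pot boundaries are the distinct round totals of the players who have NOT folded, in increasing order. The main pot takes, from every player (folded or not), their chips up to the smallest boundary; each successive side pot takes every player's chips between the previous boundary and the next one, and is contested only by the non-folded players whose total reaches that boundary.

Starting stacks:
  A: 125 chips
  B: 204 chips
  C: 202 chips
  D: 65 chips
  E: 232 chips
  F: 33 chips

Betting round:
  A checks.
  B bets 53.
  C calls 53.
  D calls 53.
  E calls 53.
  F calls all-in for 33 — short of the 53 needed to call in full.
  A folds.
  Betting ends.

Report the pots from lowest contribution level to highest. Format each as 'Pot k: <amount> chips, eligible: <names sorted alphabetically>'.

Pot 1: 165 chips, eligible: B, C, D, E, F
Pot 2: 80 chips, eligible: B, C, D, E

Derivation:
Contributions: B=53, C=53, D=53, E=53, F=33
Folded: A
Pot levels (distinct totals of non-folded players): 33, 53
Layer 1-33: 33 each from B, C, D, E, F = 33*5 = 165 chips; eligible B, C, D, E, F
Layer 34-53: 20 each from B, C, D, E = 20*4 = 80 chips; eligible B, C, D, E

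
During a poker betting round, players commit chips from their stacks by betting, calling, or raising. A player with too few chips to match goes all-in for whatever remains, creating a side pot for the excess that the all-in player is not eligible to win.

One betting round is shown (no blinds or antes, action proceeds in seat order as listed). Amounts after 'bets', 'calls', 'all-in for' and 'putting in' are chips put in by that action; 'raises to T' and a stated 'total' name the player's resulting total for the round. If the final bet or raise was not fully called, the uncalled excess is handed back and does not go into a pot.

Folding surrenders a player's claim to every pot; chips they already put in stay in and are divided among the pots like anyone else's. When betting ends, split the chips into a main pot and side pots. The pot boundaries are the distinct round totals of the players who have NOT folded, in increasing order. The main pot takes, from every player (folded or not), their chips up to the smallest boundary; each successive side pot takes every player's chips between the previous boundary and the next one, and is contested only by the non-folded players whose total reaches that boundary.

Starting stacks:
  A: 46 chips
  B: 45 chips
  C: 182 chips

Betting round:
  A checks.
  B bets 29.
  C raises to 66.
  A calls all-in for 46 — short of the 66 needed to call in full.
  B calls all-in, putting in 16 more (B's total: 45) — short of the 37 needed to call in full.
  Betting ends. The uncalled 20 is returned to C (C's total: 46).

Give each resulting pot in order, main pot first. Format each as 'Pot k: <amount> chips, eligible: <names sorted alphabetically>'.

Contributions (after 20 returned to C): A=46, B=45, C=46
Pot levels (distinct totals of non-folded players): 45, 46
Layer 1-45: 45 each from A, B, C = 45*3 = 135 chips; eligible A, B, C
Layer 46-46: 1 each from A, C = 1*2 = 2 chips; eligible A, C

Pot 1: 135 chips, eligible: A, B, C
Pot 2: 2 chips, eligible: A, C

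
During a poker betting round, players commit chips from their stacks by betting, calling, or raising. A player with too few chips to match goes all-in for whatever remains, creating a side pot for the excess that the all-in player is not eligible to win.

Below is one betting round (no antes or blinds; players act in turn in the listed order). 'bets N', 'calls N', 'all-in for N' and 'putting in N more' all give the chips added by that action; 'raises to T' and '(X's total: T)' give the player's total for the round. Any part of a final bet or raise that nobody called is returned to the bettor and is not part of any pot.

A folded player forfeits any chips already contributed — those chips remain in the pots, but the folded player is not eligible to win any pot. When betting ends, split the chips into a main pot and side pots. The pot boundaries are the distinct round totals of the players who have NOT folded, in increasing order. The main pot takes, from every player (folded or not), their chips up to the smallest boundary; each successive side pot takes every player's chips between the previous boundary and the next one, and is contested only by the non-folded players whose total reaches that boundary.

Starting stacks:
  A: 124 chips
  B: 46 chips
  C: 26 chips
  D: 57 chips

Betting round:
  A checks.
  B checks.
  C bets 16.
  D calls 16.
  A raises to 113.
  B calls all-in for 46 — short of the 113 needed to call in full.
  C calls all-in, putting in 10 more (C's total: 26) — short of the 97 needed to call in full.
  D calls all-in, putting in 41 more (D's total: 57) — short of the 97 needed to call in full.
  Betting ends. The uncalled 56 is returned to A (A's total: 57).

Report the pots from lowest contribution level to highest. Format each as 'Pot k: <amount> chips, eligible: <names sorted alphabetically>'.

Pot 1: 104 chips, eligible: A, B, C, D
Pot 2: 60 chips, eligible: A, B, D
Pot 3: 22 chips, eligible: A, D

Derivation:
Contributions (after 56 returned to A): A=57, B=46, C=26, D=57
Pot levels (distinct totals of non-folded players): 26, 46, 57
Layer 1-26: 26 each from A, B, C, D = 26*4 = 104 chips; eligible A, B, C, D
Layer 27-46: 20 each from A, B, D = 20*3 = 60 chips; eligible A, B, D
Layer 47-57: 11 each from A, D = 11*2 = 22 chips; eligible A, D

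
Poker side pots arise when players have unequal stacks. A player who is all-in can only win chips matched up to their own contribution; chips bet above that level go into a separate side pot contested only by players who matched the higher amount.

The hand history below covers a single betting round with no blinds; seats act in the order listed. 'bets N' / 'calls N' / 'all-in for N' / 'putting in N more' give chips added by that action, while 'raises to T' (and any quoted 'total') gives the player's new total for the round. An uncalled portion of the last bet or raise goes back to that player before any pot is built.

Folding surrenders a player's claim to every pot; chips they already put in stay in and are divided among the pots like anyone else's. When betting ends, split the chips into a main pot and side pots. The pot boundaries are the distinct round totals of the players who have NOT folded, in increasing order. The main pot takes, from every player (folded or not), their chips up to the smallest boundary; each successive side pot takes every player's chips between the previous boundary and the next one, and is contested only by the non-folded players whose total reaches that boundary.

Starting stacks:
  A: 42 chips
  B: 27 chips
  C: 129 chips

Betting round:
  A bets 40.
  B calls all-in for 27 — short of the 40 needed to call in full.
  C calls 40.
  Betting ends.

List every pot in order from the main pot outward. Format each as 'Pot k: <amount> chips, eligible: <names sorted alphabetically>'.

Contributions: A=40, B=27, C=40
Pot levels (distinct totals of non-folded players): 27, 40
Layer 1-27: 27 each from A, B, C = 27*3 = 81 chips; eligible A, B, C
Layer 28-40: 13 each from A, C = 13*2 = 26 chips; eligible A, C

Pot 1: 81 chips, eligible: A, B, C
Pot 2: 26 chips, eligible: A, C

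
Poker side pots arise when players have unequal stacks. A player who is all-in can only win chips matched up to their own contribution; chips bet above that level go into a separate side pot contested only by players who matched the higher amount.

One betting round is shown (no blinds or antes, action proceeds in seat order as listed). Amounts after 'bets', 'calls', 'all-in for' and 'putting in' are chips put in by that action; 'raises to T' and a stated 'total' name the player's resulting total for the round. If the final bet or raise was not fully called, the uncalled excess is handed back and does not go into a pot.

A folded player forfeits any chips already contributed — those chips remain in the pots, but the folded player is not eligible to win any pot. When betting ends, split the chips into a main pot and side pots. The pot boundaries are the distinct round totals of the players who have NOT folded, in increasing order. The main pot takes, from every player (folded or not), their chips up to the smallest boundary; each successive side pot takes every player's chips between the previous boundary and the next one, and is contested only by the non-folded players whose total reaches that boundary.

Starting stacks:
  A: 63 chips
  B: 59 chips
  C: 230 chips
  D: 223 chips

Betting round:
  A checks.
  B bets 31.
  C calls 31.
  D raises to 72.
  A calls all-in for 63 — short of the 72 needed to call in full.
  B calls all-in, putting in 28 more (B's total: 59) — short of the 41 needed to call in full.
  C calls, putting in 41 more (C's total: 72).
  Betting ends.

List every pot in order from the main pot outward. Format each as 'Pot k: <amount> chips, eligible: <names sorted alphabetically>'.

Pot 1: 236 chips, eligible: A, B, C, D
Pot 2: 12 chips, eligible: A, C, D
Pot 3: 18 chips, eligible: C, D

Derivation:
Contributions: A=63, B=59, C=72, D=72
Pot levels (distinct totals of non-folded players): 59, 63, 72
Layer 1-59: 59 each from A, B, C, D = 59*4 = 236 chips; eligible A, B, C, D
Layer 60-63: 4 each from A, C, D = 4*3 = 12 chips; eligible A, C, D
Layer 64-72: 9 each from C, D = 9*2 = 18 chips; eligible C, D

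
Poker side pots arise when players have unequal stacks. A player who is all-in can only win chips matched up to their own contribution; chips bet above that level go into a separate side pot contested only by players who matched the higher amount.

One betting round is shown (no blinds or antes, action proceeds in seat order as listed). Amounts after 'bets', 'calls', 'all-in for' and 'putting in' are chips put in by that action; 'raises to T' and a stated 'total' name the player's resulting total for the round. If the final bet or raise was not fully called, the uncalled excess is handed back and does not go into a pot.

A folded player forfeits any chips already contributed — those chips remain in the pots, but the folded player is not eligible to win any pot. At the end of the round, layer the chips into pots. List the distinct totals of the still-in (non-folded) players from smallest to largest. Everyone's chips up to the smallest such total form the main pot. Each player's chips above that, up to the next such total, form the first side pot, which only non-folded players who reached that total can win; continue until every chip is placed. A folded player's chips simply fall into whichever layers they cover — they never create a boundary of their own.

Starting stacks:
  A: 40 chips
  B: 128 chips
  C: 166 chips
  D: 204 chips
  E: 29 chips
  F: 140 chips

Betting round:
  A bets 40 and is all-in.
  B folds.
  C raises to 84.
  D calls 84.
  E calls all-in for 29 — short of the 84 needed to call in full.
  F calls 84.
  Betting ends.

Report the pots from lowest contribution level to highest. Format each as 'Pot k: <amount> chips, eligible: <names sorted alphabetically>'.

Contributions: A=40, C=84, D=84, E=29, F=84
Folded: B
Pot levels (distinct totals of non-folded players): 29, 40, 84
Layer 1-29: 29 each from A, C, D, E, F = 29*5 = 145 chips; eligible A, C, D, E, F
Layer 30-40: 11 each from A, C, D, F = 11*4 = 44 chips; eligible A, C, D, F
Layer 41-84: 44 each from C, D, F = 44*3 = 132 chips; eligible C, D, F

Pot 1: 145 chips, eligible: A, C, D, E, F
Pot 2: 44 chips, eligible: A, C, D, F
Pot 3: 132 chips, eligible: C, D, F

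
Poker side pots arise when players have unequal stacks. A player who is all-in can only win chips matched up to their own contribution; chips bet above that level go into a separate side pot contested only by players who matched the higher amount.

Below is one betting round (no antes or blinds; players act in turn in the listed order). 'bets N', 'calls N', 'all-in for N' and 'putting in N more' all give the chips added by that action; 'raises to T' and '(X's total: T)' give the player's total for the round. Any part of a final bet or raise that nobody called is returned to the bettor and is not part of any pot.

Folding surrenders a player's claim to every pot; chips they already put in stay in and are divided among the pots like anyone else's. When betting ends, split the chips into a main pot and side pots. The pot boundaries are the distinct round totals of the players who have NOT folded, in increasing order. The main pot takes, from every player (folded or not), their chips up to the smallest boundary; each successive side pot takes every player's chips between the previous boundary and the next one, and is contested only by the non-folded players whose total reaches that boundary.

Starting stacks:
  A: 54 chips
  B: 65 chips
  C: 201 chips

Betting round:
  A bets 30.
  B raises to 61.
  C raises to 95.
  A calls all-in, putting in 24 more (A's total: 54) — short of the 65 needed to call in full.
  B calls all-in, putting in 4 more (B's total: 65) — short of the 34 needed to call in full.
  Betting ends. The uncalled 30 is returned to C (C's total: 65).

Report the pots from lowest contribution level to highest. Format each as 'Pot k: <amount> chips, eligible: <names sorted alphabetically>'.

Contributions (after 30 returned to C): A=54, B=65, C=65
Pot levels (distinct totals of non-folded players): 54, 65
Layer 1-54: 54 each from A, B, C = 54*3 = 162 chips; eligible A, B, C
Layer 55-65: 11 each from B, C = 11*2 = 22 chips; eligible B, C

Pot 1: 162 chips, eligible: A, B, C
Pot 2: 22 chips, eligible: B, C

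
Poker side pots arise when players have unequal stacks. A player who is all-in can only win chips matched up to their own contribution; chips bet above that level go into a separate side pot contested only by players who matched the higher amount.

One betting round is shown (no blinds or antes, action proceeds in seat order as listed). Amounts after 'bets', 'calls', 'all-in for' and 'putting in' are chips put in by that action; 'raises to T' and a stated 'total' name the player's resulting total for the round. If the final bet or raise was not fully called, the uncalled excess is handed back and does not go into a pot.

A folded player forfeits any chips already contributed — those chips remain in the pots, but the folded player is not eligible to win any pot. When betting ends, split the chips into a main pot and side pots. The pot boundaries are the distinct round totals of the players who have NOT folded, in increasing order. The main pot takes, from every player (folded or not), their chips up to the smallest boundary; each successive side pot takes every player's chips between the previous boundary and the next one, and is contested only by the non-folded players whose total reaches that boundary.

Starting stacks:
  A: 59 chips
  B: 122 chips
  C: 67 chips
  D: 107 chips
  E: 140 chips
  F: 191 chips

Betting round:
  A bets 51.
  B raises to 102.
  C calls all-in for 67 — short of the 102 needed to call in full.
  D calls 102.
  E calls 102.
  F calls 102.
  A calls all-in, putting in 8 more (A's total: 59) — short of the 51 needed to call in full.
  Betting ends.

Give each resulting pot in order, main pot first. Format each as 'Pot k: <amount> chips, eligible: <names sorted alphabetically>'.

Contributions: A=59, B=102, C=67, D=102, E=102, F=102
Pot levels (distinct totals of non-folded players): 59, 67, 102
Layer 1-59: 59 each from A, B, C, D, E, F = 59*6 = 354 chips; eligible A, B, C, D, E, F
Layer 60-67: 8 each from B, C, D, E, F = 8*5 = 40 chips; eligible B, C, D, E, F
Layer 68-102: 35 each from B, D, E, F = 35*4 = 140 chips; eligible B, D, E, F

Pot 1: 354 chips, eligible: A, B, C, D, E, F
Pot 2: 40 chips, eligible: B, C, D, E, F
Pot 3: 140 chips, eligible: B, D, E, F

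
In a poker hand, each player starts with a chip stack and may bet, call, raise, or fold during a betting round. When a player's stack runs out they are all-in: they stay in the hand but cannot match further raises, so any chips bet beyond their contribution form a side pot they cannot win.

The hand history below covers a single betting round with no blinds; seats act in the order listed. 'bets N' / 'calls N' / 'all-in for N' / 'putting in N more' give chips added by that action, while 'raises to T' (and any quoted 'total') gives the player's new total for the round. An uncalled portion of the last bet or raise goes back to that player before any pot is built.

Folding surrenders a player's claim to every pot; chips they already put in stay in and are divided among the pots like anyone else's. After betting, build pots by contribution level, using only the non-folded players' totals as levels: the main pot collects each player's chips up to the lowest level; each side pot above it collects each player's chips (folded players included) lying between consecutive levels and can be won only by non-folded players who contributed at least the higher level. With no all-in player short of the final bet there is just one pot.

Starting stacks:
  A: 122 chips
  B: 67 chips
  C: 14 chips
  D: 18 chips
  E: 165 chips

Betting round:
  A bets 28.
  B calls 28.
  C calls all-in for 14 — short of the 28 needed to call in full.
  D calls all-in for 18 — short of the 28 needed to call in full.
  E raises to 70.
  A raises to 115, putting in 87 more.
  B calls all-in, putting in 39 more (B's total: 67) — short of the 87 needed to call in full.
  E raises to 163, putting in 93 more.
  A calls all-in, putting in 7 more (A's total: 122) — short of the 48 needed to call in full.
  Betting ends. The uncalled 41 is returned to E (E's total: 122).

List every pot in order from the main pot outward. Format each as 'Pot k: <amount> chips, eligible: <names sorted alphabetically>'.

Contributions (after 41 returned to E): A=122, B=67, C=14, D=18, E=122
Pot levels (distinct totals of non-folded players): 14, 18, 67, 122
Layer 1-14: 14 each from A, B, C, D, E = 14*5 = 70 chips; eligible A, B, C, D, E
Layer 15-18: 4 each from A, B, D, E = 4*4 = 16 chips; eligible A, B, D, E
Layer 19-67: 49 each from A, B, E = 49*3 = 147 chips; eligible A, B, E
Layer 68-122: 55 each from A, E = 55*2 = 110 chips; eligible A, E

Pot 1: 70 chips, eligible: A, B, C, D, E
Pot 2: 16 chips, eligible: A, B, D, E
Pot 3: 147 chips, eligible: A, B, E
Pot 4: 110 chips, eligible: A, E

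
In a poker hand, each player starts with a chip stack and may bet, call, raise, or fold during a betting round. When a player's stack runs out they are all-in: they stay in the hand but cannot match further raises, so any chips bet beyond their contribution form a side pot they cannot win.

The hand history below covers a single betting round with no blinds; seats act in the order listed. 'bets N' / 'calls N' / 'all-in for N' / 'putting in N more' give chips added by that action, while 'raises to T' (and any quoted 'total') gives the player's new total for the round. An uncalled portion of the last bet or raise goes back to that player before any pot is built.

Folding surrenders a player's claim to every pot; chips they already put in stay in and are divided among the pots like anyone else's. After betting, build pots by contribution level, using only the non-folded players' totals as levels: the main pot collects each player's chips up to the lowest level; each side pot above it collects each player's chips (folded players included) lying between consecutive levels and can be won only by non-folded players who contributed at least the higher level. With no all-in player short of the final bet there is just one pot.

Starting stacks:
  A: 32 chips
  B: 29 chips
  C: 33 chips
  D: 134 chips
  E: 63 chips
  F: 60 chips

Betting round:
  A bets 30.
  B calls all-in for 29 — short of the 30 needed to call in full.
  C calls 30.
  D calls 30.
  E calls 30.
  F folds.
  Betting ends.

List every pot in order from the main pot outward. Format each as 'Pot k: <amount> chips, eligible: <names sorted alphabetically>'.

Pot 1: 145 chips, eligible: A, B, C, D, E
Pot 2: 4 chips, eligible: A, C, D, E

Derivation:
Contributions: A=30, B=29, C=30, D=30, E=30
Folded: F
Pot levels (distinct totals of non-folded players): 29, 30
Layer 1-29: 29 each from A, B, C, D, E = 29*5 = 145 chips; eligible A, B, C, D, E
Layer 30-30: 1 each from A, C, D, E = 1*4 = 4 chips; eligible A, C, D, E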